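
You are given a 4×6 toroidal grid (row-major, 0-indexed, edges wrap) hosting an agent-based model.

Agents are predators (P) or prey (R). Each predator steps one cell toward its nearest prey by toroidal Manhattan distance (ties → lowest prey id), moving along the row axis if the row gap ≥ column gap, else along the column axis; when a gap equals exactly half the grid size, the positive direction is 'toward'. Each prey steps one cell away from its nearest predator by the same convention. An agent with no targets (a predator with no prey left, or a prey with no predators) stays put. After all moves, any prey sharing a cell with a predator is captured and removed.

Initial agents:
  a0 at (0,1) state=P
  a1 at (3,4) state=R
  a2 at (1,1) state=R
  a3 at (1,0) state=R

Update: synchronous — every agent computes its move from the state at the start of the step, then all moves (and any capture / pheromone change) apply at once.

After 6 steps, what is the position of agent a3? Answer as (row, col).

(3, 0)

t=1: a0@(1,1):P a1@(3,3):R a2@(2,1):R a3@(2,0):R
t=2: a0@(2,1):P a1@(2,3):R a2@(3,1):R a3@(3,0):R
t=3: a0@(3,1):P a1@(2,4):R a2@(0,1):R a3@(0,0):R
t=4: a0@(0,1):P a1@(2,3):R a2@(1,1):R a3@(1,0):R
t=5: a0@(1,1):P a1@(1,3):R a2@(2,1):R a3@(2,0):R
t=6: a0@(2,1):P a1@(1,4):R a2@(3,1):R a3@(3,0):R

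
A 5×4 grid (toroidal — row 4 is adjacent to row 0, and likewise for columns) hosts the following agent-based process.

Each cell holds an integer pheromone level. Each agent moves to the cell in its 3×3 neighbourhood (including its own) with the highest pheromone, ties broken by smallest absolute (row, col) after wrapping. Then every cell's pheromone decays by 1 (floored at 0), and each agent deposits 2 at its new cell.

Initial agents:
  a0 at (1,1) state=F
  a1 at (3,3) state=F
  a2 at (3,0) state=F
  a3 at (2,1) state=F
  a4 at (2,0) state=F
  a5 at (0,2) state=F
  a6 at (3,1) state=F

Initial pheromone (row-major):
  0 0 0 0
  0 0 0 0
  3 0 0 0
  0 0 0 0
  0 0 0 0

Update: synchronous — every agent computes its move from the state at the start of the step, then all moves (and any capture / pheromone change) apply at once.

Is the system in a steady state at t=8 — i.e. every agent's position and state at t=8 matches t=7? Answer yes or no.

t=1: a0@(2,0) a1@(2,0) a2@(2,0) a3@(2,0) a4@(2,0) a5@(0,1) a6@(2,0) | pheromone: 0 2 0 0 / 0 0 0 0 / 14 0 0 0 / 0 0 0 0 / 0 0 0 0
t=2: a0@(2,0) a1@(2,0) a2@(2,0) a3@(2,0) a4@(2,0) a5@(0,1) a6@(2,0) | pheromone: 0 3 0 0 / 0 0 0 0 / 25 0 0 0 / 0 0 0 0 / 0 0 0 0
t=3: a0@(2,0) a1@(2,0) a2@(2,0) a3@(2,0) a4@(2,0) a5@(0,1) a6@(2,0) | pheromone: 0 4 0 0 / 0 0 0 0 / 36 0 0 0 / 0 0 0 0 / 0 0 0 0
t=4: a0@(2,0) a1@(2,0) a2@(2,0) a3@(2,0) a4@(2,0) a5@(0,1) a6@(2,0) | pheromone: 0 5 0 0 / 0 0 0 0 / 47 0 0 0 / 0 0 0 0 / 0 0 0 0
t=5: a0@(2,0) a1@(2,0) a2@(2,0) a3@(2,0) a4@(2,0) a5@(0,1) a6@(2,0) | pheromone: 0 6 0 0 / 0 0 0 0 / 58 0 0 0 / 0 0 0 0 / 0 0 0 0
t=6: a0@(2,0) a1@(2,0) a2@(2,0) a3@(2,0) a4@(2,0) a5@(0,1) a6@(2,0) | pheromone: 0 7 0 0 / 0 0 0 0 / 69 0 0 0 / 0 0 0 0 / 0 0 0 0
t=7: a0@(2,0) a1@(2,0) a2@(2,0) a3@(2,0) a4@(2,0) a5@(0,1) a6@(2,0) | pheromone: 0 8 0 0 / 0 0 0 0 / 80 0 0 0 / 0 0 0 0 / 0 0 0 0
t=8: a0@(2,0) a1@(2,0) a2@(2,0) a3@(2,0) a4@(2,0) a5@(0,1) a6@(2,0) | pheromone: 0 9 0 0 / 0 0 0 0 / 91 0 0 0 / 0 0 0 0 / 0 0 0 0

yes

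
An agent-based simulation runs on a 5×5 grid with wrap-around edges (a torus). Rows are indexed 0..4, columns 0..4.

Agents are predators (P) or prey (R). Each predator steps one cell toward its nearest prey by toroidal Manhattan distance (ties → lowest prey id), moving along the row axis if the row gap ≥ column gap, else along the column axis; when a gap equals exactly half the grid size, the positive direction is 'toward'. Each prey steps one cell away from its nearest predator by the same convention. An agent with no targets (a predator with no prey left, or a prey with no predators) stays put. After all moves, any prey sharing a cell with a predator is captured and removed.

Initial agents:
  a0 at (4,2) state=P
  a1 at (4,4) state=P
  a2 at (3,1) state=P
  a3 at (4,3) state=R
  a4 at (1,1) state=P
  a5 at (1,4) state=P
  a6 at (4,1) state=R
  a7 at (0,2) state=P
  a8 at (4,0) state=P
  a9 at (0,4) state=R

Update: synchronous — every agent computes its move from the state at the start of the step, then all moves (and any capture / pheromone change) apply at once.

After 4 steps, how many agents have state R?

1

t=1: a0@(4,3):P a1@(4,3):P a2@(4,1):P a3@(4,4):R a4@(0,1):P a5@(0,4):P a6@(4,0):R a7@(4,2):P a8@(4,1):P a9@(1,4):R
t=2: a0@(4,4):P a1@(4,4):P a2@(4,0):P a4@(4,1):P a5@(4,4):P a7@(4,3):P a8@(4,0):P a9@(2,4):R
t=3: a0@(3,4):P a1@(3,4):P a2@(3,0):P a4@(3,1):P a5@(3,4):P a7@(3,3):P a8@(3,0):P a9@(1,4):R
t=4: a0@(2,4):P a1@(2,4):P a2@(2,0):P a4@(2,1):P a5@(2,4):P a7@(2,3):P a8@(2,0):P a9@(0,4):R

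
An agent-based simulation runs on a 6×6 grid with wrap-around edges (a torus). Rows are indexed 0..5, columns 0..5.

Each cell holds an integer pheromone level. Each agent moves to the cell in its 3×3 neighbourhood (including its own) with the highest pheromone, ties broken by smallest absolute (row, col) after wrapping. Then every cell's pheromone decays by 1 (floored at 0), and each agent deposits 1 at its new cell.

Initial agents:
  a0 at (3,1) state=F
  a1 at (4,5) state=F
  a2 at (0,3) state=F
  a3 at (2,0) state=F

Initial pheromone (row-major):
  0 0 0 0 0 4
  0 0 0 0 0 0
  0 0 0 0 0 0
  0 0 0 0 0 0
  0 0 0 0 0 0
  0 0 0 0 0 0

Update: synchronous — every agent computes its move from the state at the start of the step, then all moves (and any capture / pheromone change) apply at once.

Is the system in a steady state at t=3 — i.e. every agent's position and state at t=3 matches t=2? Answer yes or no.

no

t=1: a0@(2,0) a1@(3,0) a2@(0,2) a3@(1,0) | pheromone: 0 0 1 0 0 3 / 1 0 0 0 0 0 / 1 0 0 0 0 0 / 1 0 0 0 0 0 / 0 0 0 0 0 0 / 0 0 0 0 0 0
t=2: a0@(1,0) a1@(2,0) a2@(0,2) a3@(0,5) | pheromone: 0 0 1 0 0 3 / 1 0 0 0 0 0 / 1 0 0 0 0 0 / 0 0 0 0 0 0 / 0 0 0 0 0 0 / 0 0 0 0 0 0
t=3: a0@(0,5) a1@(1,0) a2@(0,2) a3@(0,5) | pheromone: 0 0 1 0 0 4 / 1 0 0 0 0 0 / 0 0 0 0 0 0 / 0 0 0 0 0 0 / 0 0 0 0 0 0 / 0 0 0 0 0 0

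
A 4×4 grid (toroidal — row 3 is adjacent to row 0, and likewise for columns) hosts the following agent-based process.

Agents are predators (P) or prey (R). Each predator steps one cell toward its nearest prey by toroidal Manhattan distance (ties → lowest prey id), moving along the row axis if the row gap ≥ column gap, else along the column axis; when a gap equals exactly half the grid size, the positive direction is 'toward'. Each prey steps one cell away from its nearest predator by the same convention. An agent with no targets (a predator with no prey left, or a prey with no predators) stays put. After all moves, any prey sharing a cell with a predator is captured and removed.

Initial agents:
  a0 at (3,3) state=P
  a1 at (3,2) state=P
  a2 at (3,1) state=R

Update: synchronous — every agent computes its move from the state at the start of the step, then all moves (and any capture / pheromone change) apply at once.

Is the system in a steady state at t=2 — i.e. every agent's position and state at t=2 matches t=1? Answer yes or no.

t=1: a0@(3,0):P a1@(3,1):P
t=2: (unchanged — steady state)

yes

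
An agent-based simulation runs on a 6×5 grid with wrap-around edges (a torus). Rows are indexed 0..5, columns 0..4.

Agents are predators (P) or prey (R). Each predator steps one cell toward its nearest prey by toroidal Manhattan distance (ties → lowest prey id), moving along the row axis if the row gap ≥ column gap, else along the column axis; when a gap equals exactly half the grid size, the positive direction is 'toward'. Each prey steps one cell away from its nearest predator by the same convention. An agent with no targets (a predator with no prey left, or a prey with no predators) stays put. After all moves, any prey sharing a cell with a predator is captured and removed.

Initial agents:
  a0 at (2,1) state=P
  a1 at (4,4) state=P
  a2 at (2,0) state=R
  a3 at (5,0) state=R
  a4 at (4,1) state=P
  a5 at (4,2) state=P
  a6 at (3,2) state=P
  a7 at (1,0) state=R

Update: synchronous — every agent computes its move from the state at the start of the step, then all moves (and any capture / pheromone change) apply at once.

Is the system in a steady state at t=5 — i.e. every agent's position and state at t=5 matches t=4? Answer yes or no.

t=1: a0@(2,0):P a1@(5,4):P a2@(2,4):R a3@(0,0):R a4@(5,1):P a5@(4,1):P a6@(3,1):P a7@(0,0):R
t=2: a0@(2,4):P a1@(0,4):P a2@(2,3):R a3@(5,0):R a4@(0,1):P a5@(5,1):P a6@(3,0):P a7@(5,0):R
t=3: a0@(2,3):P a1@(5,4):P a2@(2,2):R a4@(5,1):P a5@(5,0):P a6@(4,0):P
t=4: a0@(2,2):P a1@(0,4):P a2@(2,1):R a4@(0,1):P a5@(0,0):P a6@(3,0):P
t=5: a0@(2,1):P a1@(1,4):P a4@(1,1):P a5@(1,0):P a6@(2,0):P

no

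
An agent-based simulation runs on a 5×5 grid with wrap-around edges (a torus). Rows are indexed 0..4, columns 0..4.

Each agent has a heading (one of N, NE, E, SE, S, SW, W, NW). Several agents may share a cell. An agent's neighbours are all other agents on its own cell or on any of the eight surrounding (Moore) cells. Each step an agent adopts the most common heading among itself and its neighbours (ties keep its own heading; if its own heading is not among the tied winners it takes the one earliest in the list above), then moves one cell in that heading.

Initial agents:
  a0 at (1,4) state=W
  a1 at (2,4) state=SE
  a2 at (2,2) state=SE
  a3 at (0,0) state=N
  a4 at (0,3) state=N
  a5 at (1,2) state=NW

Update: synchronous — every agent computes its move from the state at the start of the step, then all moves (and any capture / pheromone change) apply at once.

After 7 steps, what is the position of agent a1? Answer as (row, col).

(3, 3)

t=1: a0@(0,4):N a1@(3,0):SE a2@(3,3):SE a3@(4,0):N a4@(4,3):N a5@(0,1):NW
t=2: a0@(4,4):N a1@(4,1):SE a2@(4,4):SE a3@(3,0):N a4@(3,3):N a5@(4,0):NW
t=3: a0@(3,4):N a1@(0,2):SE a2@(3,4):N a3@(2,0):N a4@(2,3):N a5@(3,0):N
t=4: a0@(2,4):N a1@(1,3):SE a2@(2,4):N a3@(1,0):N a4@(1,3):N a5@(2,0):N
t=5: a0@(1,4):N a1@(0,3):N a2@(1,4):N a3@(0,0):N a4@(0,3):N a5@(1,0):N
t=6: a0@(0,4):N a1@(4,3):N a2@(0,4):N a3@(4,0):N a4@(4,3):N a5@(0,0):N
t=7: a0@(4,4):N a1@(3,3):N a2@(4,4):N a3@(3,0):N a4@(3,3):N a5@(4,0):N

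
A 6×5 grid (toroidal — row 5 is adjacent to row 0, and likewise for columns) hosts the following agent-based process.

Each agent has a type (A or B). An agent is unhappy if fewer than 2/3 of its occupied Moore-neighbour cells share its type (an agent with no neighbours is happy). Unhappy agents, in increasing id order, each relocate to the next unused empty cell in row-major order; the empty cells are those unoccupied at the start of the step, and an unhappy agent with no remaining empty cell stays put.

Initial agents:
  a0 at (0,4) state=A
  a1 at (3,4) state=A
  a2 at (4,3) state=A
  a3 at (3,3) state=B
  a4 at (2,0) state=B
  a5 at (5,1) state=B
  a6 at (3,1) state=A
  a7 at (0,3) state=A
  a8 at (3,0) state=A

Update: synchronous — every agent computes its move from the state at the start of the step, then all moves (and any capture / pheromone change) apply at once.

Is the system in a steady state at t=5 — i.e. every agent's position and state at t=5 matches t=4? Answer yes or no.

t=1: a0@(0,4):A a1@(0,0):A a2@(0,1):A a3@(0,2):B a4@(1,0):B a5@(5,1):B a6@(1,1):A a7@(0,3):A a8@(3,0):A
t=2: a0@(0,4):A a1@(1,2):A a2@(1,3):A a3@(1,4):B a4@(2,0):B a5@(2,1):B a6@(2,2):A a7@(2,3):A a8@(3,0):A
t=3: a0@(0,0):A a1@(1,2):A a2@(1,3):A a3@(0,1):B a4@(2,0):B a5@(0,2):B a6@(2,2):A a7@(2,3):A a8@(0,3):A
t=4: a0@(0,4):A a1@(1,2):A a2@(1,3):A a3@(1,0):B a4@(2,0):B a5@(1,1):B a6@(2,2):A a7@(2,3):A a8@(0,3):A
t=5: a0@(0,4):A a1@(1,2):A a2@(1,3):A a3@(1,0):B a4@(2,0):B a5@(0,0):B a6@(2,2):A a7@(2,3):A a8@(0,3):A

no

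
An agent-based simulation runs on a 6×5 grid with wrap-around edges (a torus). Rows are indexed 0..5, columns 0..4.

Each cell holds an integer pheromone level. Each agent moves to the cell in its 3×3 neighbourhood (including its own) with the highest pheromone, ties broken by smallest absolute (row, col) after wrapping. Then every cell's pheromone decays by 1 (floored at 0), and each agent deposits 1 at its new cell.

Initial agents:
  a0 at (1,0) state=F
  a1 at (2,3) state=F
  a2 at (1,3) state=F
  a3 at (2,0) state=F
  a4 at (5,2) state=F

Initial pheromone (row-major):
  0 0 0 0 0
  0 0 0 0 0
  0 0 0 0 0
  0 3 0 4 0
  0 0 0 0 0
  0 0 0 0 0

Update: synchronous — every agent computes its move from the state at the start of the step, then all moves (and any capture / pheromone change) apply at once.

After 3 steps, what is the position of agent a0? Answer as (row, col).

t=1: a0@(0,0) a1@(3,3) a2@(0,2) a3@(3,1) a4@(0,1) | pheromone: 1 1 1 0 0 / 0 0 0 0 0 / 0 0 0 0 0 / 0 3 0 4 0 / 0 0 0 0 0 / 0 0 0 0 0
t=2: a0@(0,0) a1@(3,3) a2@(0,1) a3@(3,1) a4@(0,0) | pheromone: 2 1 0 0 0 / 0 0 0 0 0 / 0 0 0 0 0 / 0 3 0 4 0 / 0 0 0 0 0 / 0 0 0 0 0
t=3: a0@(0,0) a1@(3,3) a2@(0,0) a3@(3,1) a4@(0,0) | pheromone: 4 0 0 0 0 / 0 0 0 0 0 / 0 0 0 0 0 / 0 3 0 4 0 / 0 0 0 0 0 / 0 0 0 0 0

(0, 0)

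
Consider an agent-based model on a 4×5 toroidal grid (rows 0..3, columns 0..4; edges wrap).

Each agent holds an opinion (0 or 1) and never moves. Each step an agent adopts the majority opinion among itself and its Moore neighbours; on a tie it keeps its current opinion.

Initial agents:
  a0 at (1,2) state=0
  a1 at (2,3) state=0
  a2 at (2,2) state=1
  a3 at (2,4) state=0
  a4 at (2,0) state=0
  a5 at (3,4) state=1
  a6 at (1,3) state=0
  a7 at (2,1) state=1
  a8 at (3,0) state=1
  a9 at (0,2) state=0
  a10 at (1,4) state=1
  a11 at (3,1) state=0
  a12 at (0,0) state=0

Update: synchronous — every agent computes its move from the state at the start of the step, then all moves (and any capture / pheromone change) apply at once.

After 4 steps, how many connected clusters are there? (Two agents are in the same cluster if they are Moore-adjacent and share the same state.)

t=1: a0@(1,2):0 a1@(2,3):0 a2@(2,2):0 a3@(2,4):0 a4@(2,0):1 a5@(3,4):0 a6@(1,3):0 a7@(2,1):1 a8@(3,0):0 a9@(0,2):0 a10@(1,4):0 a11@(3,1):0 a12@(0,0):1
t=2: a0@(1,2):0 a1@(2,3):0 a2@(2,2):0 a3@(2,4):0 a4@(2,0):0 a5@(3,4):0 a6@(1,3):0 a7@(2,1):0 a8@(3,0):0 a9@(0,2):0 a10@(1,4):0 a11@(3,1):0 a12@(0,0):0
t=3: (unchanged — steady state)

1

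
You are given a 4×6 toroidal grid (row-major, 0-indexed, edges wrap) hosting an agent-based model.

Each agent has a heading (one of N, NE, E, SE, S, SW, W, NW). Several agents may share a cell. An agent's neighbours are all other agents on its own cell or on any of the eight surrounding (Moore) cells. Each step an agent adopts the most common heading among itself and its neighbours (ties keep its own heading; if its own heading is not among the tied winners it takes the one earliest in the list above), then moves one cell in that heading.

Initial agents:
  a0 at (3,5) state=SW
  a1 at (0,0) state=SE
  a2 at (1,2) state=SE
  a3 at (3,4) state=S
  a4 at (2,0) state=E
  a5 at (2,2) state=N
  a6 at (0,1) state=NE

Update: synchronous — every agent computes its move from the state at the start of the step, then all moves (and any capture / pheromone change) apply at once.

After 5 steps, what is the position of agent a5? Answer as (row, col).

(1, 0)

t=1: a0@(0,4):SW a1@(1,1):SE a2@(2,3):SE a3@(0,4):S a4@(2,1):E a5@(1,2):N a6@(1,2):SE
t=2: a0@(1,3):SW a1@(2,2):SE a2@(3,4):SE a3@(1,4):S a4@(3,2):SE a5@(2,3):SE a6@(2,3):SE
t=3: a0@(2,4):SE a1@(3,3):SE a2@(0,5):SE a3@(2,5):SE a4@(0,3):SE a5@(3,4):SE a6@(3,4):SE
t=4: a0@(3,5):SE a1@(0,4):SE a2@(1,0):SE a3@(3,0):SE a4@(1,4):SE a5@(0,5):SE a6@(0,5):SE
t=5: a0@(0,0):SE a1@(1,5):SE a2@(2,1):SE a3@(0,1):SE a4@(2,5):SE a5@(1,0):SE a6@(1,0):SE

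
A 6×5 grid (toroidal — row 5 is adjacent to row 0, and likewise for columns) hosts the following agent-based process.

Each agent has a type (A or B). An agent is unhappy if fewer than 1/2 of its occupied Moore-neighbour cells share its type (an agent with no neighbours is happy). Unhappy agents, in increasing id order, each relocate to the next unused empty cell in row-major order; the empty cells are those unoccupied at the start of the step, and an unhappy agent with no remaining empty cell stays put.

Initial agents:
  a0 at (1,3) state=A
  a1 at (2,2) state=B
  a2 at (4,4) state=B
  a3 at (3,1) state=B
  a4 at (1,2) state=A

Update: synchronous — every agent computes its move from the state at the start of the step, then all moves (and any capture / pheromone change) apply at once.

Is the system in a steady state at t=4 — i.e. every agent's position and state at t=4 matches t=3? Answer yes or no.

yes

t=1: a0@(1,3):A a1@(0,0):B a2@(4,4):B a3@(3,1):B a4@(1,2):A
t=2: (unchanged — steady state)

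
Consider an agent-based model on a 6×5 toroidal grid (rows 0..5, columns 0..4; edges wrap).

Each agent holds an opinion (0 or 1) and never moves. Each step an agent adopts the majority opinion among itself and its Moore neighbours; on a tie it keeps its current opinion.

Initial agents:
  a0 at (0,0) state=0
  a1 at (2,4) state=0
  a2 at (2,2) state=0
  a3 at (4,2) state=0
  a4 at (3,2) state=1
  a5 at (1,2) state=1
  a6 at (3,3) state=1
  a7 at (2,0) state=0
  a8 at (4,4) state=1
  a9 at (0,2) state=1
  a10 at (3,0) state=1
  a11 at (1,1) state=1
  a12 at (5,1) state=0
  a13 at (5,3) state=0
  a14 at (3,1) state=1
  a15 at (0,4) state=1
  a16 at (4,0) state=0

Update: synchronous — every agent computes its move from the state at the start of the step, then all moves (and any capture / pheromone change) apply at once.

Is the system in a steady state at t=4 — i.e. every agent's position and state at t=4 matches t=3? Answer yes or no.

t=1: a0@(0,0):0 a1@(2,4):0 a2@(2,2):1 a3@(4,2):0 a4@(3,2):1 a5@(1,2):1 a6@(3,3):1 a7@(2,0):1 a8@(4,4):1 a9@(0,2):1 a10@(3,0):1 a11@(1,1):1 a12@(5,1):0 a13@(5,3):1 a14@(3,1):0 a15@(0,4):0 a16@(4,0):1
t=2: a0@(0,0):0 a1@(2,4):1 a2@(2,2):1 a3@(4,2):0 a4@(3,2):1 a5@(1,2):1 a6@(3,3):1 a7@(2,0):1 a8@(4,4):1 a9@(0,2):1 a10@(3,0):1 a11@(1,1):1 a12@(5,1):0 a13@(5,3):1 a14@(3,1):1 a15@(0,4):0 a16@(4,0):1
t=3: a0@(0,0):0 a1@(2,4):1 a2@(2,2):1 a3@(4,2):1 a4@(3,2):1 a5@(1,2):1 a6@(3,3):1 a7@(2,0):1 a8@(4,4):1 a9@(0,2):1 a10@(3,0):1 a11@(1,1):1 a12@(5,1):0 a13@(5,3):1 a14@(3,1):1 a15@(0,4):0 a16@(4,0):1
t=4: a0@(0,0):0 a1@(2,4):1 a2@(2,2):1 a3@(4,2):1 a4@(3,2):1 a5@(1,2):1 a6@(3,3):1 a7@(2,0):1 a8@(4,4):1 a9@(0,2):1 a10@(3,0):1 a11@(1,1):1 a12@(5,1):1 a13@(5,3):1 a14@(3,1):1 a15@(0,4):0 a16@(4,0):1

no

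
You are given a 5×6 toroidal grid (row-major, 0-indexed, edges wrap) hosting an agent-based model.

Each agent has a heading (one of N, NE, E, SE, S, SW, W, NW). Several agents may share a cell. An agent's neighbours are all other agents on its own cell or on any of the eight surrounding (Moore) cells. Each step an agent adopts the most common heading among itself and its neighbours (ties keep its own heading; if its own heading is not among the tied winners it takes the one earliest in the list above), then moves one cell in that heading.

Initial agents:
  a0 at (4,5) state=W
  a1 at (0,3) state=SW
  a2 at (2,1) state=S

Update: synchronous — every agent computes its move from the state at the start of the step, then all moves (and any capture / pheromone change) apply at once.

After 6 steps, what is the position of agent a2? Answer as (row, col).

(3, 1)

t=1: a0@(4,4):W a1@(1,2):SW a2@(3,1):S
t=2: a0@(4,3):W a1@(2,1):SW a2@(4,1):S
t=3: a0@(4,2):W a1@(3,0):SW a2@(0,1):S
t=4: a0@(4,1):W a1@(4,5):SW a2@(1,1):S
t=5: a0@(4,0):W a1@(0,4):SW a2@(2,1):S
t=6: a0@(4,5):W a1@(1,3):SW a2@(3,1):S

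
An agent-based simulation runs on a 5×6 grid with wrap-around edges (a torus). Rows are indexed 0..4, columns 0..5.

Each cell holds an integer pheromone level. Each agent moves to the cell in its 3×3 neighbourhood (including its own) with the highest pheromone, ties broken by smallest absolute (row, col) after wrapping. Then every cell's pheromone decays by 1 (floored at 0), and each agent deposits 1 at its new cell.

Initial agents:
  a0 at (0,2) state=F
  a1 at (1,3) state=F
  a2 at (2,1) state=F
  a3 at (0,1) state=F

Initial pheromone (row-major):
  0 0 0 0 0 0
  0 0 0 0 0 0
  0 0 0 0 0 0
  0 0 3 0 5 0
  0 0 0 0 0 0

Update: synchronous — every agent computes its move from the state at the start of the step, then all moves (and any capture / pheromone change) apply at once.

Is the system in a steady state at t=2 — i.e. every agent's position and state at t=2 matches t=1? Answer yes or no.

t=1: a0@(0,1) a1@(0,2) a2@(3,2) a3@(0,0) | pheromone: 1 1 1 0 0 0 / 0 0 0 0 0 0 / 0 0 0 0 0 0 / 0 0 3 0 4 0 / 0 0 0 0 0 0
t=2: a0@(0,0) a1@(0,1) a2@(3,2) a3@(0,0) | pheromone: 2 1 0 0 0 0 / 0 0 0 0 0 0 / 0 0 0 0 0 0 / 0 0 3 0 3 0 / 0 0 0 0 0 0

no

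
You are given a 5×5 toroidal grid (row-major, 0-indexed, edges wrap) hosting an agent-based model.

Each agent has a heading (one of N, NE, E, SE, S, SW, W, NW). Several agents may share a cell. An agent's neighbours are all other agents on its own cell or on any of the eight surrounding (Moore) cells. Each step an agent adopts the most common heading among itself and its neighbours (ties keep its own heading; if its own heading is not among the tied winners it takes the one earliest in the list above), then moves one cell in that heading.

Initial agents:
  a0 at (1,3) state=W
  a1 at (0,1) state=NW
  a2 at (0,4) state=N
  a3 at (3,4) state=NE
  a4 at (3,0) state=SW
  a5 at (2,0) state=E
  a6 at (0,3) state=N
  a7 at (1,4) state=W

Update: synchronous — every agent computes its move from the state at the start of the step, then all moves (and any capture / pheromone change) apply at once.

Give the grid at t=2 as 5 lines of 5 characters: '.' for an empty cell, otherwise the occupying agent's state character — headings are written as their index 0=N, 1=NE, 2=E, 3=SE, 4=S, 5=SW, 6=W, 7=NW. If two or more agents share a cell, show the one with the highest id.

t=1: a0@(1,2):W a1@(4,0):NW a2@(4,4):N a3@(2,0):NE a4@(4,4):SW a5@(2,1):E a6@(4,3):N a7@(1,3):W
t=2: a0@(1,1):W a1@(3,4):NW a2@(3,4):N a3@(1,1):NE a4@(3,4):N a5@(2,2):E a6@(3,3):N a7@(1,2):W

.....
.16..
..2..
...00
.....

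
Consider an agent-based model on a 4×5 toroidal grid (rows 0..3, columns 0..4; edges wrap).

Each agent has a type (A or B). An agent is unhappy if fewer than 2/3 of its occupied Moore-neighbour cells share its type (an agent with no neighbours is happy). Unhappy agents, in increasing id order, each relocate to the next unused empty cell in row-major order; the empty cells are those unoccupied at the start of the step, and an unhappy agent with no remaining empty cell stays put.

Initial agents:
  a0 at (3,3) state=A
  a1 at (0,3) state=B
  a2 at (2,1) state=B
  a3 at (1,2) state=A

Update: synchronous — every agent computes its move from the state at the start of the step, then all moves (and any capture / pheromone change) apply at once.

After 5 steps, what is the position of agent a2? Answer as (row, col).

(1, 1)

t=1: a0@(0,0):A a1@(0,1):B a2@(0,2):B a3@(0,4):A
t=2: a0@(0,3):A a1@(1,0):B a2@(0,2):B a3@(0,4):A
t=3: a0@(0,0):A a1@(0,1):B a2@(1,1):B a3@(1,2):A
t=4: a0@(0,2):A a1@(0,3):B a2@(0,4):B a3@(1,0):A
t=5: a0@(0,0):A a1@(0,1):B a2@(1,1):B a3@(1,2):A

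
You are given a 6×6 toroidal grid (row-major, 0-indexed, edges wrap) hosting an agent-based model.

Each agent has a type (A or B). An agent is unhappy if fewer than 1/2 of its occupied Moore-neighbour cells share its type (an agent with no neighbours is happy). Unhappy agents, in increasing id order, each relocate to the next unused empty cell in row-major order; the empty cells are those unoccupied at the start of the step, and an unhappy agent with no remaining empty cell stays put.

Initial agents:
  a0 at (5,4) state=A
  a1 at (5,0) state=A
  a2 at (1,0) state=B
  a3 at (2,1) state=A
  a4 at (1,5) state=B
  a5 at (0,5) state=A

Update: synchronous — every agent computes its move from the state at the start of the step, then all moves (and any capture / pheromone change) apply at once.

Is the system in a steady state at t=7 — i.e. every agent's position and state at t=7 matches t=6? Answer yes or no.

t=1: a0@(5,4):A a1@(5,0):A a2@(0,0):B a3@(0,1):A a4@(1,5):B a5@(0,5):A
t=2: a0@(5,4):A a1@(5,0):A a2@(0,2):B a3@(0,1):A a4@(1,5):B a5@(0,5):A
t=3: a0@(5,4):A a1@(5,0):A a2@(0,0):B a3@(0,1):A a4@(0,3):B a5@(0,5):A
t=4: a0@(5,4):A a1@(5,0):A a2@(0,2):B a3@(0,1):A a4@(0,4):B a5@(0,5):A
t=5: a0@(5,4):A a1@(5,0):A a2@(0,0):B a3@(0,1):A a4@(0,3):B a5@(0,5):A
t=6: a0@(5,4):A a1@(5,0):A a2@(0,2):B a3@(0,1):A a4@(0,4):B a5@(0,5):A
t=7: a0@(5,4):A a1@(5,0):A a2@(0,0):B a3@(0,1):A a4@(0,3):B a5@(0,5):A

no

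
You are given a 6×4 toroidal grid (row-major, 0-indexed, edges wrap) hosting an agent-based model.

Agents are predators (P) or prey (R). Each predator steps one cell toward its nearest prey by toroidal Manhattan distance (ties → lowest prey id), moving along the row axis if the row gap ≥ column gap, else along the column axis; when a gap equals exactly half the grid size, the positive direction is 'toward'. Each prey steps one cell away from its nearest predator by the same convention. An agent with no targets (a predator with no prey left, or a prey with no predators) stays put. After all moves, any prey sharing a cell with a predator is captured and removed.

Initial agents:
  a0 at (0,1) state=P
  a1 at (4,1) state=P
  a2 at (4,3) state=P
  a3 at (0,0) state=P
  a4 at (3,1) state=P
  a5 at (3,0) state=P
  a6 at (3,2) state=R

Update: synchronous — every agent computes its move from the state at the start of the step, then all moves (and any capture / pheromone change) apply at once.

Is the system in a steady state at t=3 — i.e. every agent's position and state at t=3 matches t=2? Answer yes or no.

t=1: a0@(1,1):P a1@(3,1):P a2@(3,3):P a3@(1,0):P a4@(3,2):P a5@(3,1):P
t=2: (unchanged — steady state)

yes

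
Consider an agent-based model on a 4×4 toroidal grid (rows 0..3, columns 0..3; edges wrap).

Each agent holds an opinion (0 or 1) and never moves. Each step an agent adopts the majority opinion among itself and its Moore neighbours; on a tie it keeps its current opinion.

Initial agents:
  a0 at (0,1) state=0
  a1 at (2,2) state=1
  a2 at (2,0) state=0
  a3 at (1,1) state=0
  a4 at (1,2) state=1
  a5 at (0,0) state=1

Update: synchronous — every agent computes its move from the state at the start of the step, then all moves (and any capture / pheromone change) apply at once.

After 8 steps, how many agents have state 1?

t=1: a0@(0,1):0 a1@(2,2):1 a2@(2,0):0 a3@(1,1):0 a4@(1,2):1 a5@(0,0):0
t=2: (unchanged — steady state)

2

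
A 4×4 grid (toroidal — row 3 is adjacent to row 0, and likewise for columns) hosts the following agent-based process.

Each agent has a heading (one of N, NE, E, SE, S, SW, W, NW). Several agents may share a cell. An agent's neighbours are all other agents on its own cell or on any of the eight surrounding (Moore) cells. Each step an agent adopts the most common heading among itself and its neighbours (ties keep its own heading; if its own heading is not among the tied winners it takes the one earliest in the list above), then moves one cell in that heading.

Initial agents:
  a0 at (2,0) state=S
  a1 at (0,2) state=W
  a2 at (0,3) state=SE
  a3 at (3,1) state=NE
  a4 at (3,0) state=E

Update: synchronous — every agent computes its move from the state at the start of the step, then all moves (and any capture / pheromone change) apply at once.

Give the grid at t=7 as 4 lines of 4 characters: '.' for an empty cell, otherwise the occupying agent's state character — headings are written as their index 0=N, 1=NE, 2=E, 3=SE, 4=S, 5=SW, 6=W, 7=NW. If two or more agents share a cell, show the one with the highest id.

1..6
4...
....
..32

t=1: a0@(3,0):S a1@(0,1):W a2@(1,0):SE a3@(2,2):NE a4@(3,1):E
t=2: a0@(0,0):S a1@(0,0):W a2@(2,1):SE a3@(1,3):NE a4@(3,2):E
t=3: a0@(1,0):S a1@(0,3):W a2@(3,2):SE a3@(0,0):NE a4@(3,3):E
t=4: a0@(2,0):S a1@(0,2):W a2@(0,3):SE a3@(3,1):NE a4@(3,0):E
t=5: a0@(3,0):S a1@(0,1):W a2@(1,0):SE a3@(2,2):NE a4@(3,1):E
t=6: a0@(0,0):S a1@(0,0):W a2@(2,1):SE a3@(1,3):NE a4@(3,2):E
t=7: a0@(1,0):S a1@(0,3):W a2@(3,2):SE a3@(0,0):NE a4@(3,3):E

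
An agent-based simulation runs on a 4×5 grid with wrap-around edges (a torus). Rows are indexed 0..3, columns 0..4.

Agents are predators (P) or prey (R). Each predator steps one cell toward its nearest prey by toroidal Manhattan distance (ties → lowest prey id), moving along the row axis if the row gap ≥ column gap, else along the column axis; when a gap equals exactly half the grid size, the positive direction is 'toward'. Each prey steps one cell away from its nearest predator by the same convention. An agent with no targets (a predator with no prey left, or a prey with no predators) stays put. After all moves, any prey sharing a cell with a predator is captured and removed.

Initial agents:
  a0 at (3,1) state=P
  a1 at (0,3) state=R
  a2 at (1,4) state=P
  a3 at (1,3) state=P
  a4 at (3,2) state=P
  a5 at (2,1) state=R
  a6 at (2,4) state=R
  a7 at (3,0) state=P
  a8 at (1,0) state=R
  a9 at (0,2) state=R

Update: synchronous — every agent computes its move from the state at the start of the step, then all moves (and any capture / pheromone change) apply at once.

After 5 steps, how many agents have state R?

5

t=1: a0@(2,1):P a1@(3,3):R a2@(2,4):P a3@(0,3):P a4@(0,2):P a5@(1,1):R a6@(3,4):R a7@(2,0):P a8@(1,1):R a9@(1,2):R
t=2: a0@(1,1):P a1@(2,3):R a2@(3,4):P a3@(3,3):P a4@(1,2):P a5@(0,1):R a6@(0,4):R a7@(1,0):P a8@(0,1):R a9@(2,2):R
t=3: a0@(0,1):P a1@(1,3):R a2@(0,4):P a3@(2,3):P a4@(2,2):P a5@(3,1):R a6@(1,4):R a7@(0,0):P a8@(3,1):R a9@(3,2):R
t=4: a0@(3,1):P a1@(0,3):R a2@(1,4):P a3@(1,3):P a4@(3,2):P a5@(2,1):R a6@(2,4):R a7@(3,0):P a8@(2,1):R a9@(0,2):R
t=5: a0@(2,1):P a1@(3,3):R a2@(2,4):P a3@(0,3):P a4@(0,2):P a5@(1,1):R a6@(3,4):R a7@(2,0):P a8@(1,1):R a9@(1,2):R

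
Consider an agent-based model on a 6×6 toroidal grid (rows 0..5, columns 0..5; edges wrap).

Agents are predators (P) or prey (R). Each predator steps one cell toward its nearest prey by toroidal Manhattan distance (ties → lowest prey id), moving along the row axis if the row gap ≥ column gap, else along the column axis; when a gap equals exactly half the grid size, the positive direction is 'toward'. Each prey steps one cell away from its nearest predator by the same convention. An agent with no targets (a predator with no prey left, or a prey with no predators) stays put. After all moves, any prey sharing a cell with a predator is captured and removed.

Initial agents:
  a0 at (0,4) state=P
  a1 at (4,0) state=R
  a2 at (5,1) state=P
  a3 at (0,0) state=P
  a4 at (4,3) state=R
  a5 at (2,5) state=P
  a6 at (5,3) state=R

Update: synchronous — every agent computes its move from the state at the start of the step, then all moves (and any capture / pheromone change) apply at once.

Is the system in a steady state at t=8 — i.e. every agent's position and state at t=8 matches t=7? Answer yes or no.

t=1: a0@(5,4):P a1@(3,0):R a2@(4,1):P a3@(5,0):P a4@(3,3):R a5@(3,5):P a6@(4,3):R
t=2: a0@(4,4):P a2@(3,1):P a3@(4,0):P a4@(3,2):R a5@(3,0):P a6@(3,3):R
t=3: a0@(3,4):P a2@(3,2):P a3@(4,1):P a4@(3,3):R a5@(3,1):P a6@(2,3):R
t=4: a0@(3,3):P a2@(3,3):P a3@(4,2):P a5@(3,2):P a6@(1,3):R
t=5: a0@(2,3):P a2@(2,3):P a3@(5,2):P a5@(2,2):P a6@(0,3):R
t=6: a0@(1,3):P a2@(1,3):P a3@(0,2):P a5@(1,2):P a6@(5,3):R
t=7: a0@(0,3):P a2@(0,3):P a3@(5,2):P a5@(0,2):P a6@(4,3):R
t=8: a0@(5,3):P a2@(5,3):P a3@(4,2):P a5@(5,2):P a6@(3,3):R

no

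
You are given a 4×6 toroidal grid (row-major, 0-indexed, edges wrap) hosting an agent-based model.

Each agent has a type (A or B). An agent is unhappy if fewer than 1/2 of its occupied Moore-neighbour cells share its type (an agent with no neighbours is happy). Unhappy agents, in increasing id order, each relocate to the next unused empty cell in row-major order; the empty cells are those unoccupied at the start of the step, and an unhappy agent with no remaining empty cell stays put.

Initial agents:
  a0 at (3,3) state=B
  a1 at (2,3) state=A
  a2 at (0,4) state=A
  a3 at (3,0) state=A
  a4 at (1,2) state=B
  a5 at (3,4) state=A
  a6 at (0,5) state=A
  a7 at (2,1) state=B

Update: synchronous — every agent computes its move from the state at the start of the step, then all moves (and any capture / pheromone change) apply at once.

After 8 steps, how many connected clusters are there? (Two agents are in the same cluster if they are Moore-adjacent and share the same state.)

2

t=1: a0@(0,0):B a1@(0,1):A a2@(0,4):A a3@(3,0):A a4@(1,2):B a5@(3,4):A a6@(0,5):A a7@(2,1):B
t=2: a0@(0,2):B a1@(0,3):A a2@(0,4):A a3@(3,0):A a4@(1,2):B a5@(3,4):A a6@(0,5):A a7@(2,1):B
t=3: (unchanged — steady state)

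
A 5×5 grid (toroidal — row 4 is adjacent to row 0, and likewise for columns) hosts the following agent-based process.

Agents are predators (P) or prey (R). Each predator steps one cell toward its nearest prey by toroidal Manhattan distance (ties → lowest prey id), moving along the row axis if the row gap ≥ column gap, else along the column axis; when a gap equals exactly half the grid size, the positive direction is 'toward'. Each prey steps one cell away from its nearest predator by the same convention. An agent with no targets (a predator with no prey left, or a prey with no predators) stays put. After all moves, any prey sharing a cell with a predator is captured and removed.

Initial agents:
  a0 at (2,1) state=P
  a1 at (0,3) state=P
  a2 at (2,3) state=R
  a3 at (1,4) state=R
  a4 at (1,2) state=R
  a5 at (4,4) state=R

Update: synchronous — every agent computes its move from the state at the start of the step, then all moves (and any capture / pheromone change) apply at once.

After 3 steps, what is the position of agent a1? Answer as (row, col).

(2, 4)

t=1: a0@(2,2):P a1@(1,3):P a2@(2,4):R a3@(2,4):R a4@(0,2):R a5@(3,4):R
t=2: a0@(2,3):P a1@(2,3):P a2@(2,0):R a3@(2,0):R a4@(4,2):R a5@(3,0):R
t=3: a0@(2,4):P a1@(2,4):P a2@(2,1):R a3@(2,1):R a4@(0,2):R a5@(3,1):R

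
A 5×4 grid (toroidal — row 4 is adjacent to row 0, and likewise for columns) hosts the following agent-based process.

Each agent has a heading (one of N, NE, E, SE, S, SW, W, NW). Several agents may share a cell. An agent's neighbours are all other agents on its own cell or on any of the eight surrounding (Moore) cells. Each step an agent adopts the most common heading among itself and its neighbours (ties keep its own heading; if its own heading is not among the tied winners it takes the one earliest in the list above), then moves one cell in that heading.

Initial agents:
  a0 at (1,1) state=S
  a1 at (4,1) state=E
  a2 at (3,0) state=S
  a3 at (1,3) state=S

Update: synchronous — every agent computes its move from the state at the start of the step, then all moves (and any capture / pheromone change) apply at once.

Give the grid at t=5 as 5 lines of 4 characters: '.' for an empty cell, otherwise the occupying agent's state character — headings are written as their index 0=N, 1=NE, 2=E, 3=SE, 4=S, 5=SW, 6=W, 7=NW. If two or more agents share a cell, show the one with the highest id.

....
.4.4
...4
4...
....

t=1: a0@(2,1):S a1@(4,2):E a2@(4,0):S a3@(2,3):S
t=2: a0@(3,1):S a1@(4,3):E a2@(0,0):S a3@(3,3):S
t=3: a0@(4,1):S a1@(0,3):S a2@(1,0):S a3@(4,3):S
t=4: a0@(0,1):S a1@(1,3):S a2@(2,0):S a3@(0,3):S
t=5: a0@(1,1):S a1@(2,3):S a2@(3,0):S a3@(1,3):S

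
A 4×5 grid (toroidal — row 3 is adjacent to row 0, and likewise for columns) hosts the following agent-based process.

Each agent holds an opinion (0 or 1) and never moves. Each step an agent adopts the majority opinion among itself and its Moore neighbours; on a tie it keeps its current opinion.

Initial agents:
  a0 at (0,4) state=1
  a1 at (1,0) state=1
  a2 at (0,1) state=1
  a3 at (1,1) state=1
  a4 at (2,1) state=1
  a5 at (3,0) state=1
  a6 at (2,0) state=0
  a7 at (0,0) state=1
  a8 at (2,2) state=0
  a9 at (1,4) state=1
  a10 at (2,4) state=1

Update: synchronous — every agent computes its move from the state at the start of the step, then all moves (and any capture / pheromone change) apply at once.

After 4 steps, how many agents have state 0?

0

t=1: a0@(0,4):1 a1@(1,0):1 a2@(0,1):1 a3@(1,1):1 a4@(2,1):1 a5@(3,0):1 a6@(2,0):1 a7@(0,0):1 a8@(2,2):1 a9@(1,4):1 a10@(2,4):1
t=2: (unchanged — steady state)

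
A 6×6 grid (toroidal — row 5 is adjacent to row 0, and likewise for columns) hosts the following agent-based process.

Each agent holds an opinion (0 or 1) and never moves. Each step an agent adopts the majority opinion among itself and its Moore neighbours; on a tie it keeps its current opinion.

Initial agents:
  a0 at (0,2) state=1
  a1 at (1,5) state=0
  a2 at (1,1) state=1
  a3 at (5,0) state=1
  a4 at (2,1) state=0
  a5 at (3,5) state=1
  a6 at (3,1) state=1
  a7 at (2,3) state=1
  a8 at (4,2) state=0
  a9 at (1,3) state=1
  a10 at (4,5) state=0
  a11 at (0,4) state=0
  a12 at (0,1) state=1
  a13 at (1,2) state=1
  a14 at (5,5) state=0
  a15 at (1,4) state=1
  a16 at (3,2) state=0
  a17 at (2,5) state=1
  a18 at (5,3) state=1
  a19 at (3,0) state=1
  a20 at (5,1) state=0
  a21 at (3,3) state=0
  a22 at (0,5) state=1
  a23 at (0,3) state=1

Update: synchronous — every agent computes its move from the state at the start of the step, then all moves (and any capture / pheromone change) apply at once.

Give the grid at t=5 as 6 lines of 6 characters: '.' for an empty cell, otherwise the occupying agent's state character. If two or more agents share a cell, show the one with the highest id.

.11111
.11111
.1.1.1
1000.1
..0..1
11.1.1

t=1: a0@(0,2):1 a1@(1,5):1 a2@(1,1):1 a3@(5,0):1 a4@(2,1):1 a5@(3,5):1 a6@(3,1):0 a7@(2,3):1 a8@(4,2):0 a9@(1,3):1 a10@(4,5):1 a11@(0,4):1 a12@(0,1):1 a13@(1,2):1 a14@(5,5):0 a15@(1,4):1 a16@(3,2):0 a17@(2,5):1 a18@(5,3):1 a19@(3,0):1 a20@(5,1):1 a21@(3,3):0 a22@(0,5):1 a23@(0,3):1
t=2: a0@(0,2):1 a1@(1,5):1 a2@(1,1):1 a3@(5,0):1 a4@(2,1):1 a5@(3,5):1 a6@(3,1):0 a7@(2,3):1 a8@(4,2):0 a9@(1,3):1 a10@(4,5):1 a11@(0,4):1 a12@(0,1):1 a13@(1,2):1 a14@(5,5):1 a15@(1,4):1 a16@(3,2):0 a17@(2,5):1 a18@(5,3):1 a19@(3,0):1 a20@(5,1):1 a21@(3,3):0 a22@(0,5):1 a23@(0,3):1
t=3: (unchanged — steady state)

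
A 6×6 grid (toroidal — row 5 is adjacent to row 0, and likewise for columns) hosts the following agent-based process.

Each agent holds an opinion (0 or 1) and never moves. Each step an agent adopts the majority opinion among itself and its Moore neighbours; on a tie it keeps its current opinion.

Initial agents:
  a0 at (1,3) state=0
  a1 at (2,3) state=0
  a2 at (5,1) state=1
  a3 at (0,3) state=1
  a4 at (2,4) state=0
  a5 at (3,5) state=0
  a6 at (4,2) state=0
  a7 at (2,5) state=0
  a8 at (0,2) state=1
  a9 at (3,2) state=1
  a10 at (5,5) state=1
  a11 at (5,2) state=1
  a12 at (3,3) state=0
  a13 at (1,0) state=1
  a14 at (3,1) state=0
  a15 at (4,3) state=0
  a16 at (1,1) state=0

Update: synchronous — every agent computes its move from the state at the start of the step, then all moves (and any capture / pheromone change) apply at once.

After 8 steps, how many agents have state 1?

6

t=1: a0@(1,3):0 a1@(2,3):0 a2@(5,1):1 a3@(0,3):1 a4@(2,4):0 a5@(3,5):0 a6@(4,2):0 a7@(2,5):0 a8@(0,2):1 a9@(3,2):0 a10@(5,5):1 a11@(5,2):1 a12@(3,3):0 a13@(1,0):0 a14@(3,1):0 a15@(4,3):0 a16@(1,1):1
t=2: (unchanged — steady state)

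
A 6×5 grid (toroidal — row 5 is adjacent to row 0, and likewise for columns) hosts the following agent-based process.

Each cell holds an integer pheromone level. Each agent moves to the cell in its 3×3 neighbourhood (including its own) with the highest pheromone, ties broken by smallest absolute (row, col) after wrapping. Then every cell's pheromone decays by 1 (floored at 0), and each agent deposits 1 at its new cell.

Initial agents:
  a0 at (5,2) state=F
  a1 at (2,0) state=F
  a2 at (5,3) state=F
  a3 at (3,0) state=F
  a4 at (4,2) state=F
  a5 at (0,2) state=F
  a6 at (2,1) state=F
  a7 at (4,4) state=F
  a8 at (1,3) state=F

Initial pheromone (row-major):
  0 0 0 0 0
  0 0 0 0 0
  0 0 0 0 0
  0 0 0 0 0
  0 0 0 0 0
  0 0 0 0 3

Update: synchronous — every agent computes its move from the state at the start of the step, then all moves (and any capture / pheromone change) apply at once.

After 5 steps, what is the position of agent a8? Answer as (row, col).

t=1: a0@(0,1) a1@(1,0) a2@(5,4) a3@(2,0) a4@(3,1) a5@(0,1) a6@(1,0) a7@(5,4) a8@(0,2) | pheromone: 0 2 1 0 0 / 2 0 0 0 0 / 1 0 0 0 0 / 0 1 0 0 0 / 0 0 0 0 0 / 0 0 0 0 4
t=2: a0@(0,1) a1@(0,1) a2@(5,4) a3@(1,0) a4@(2,0) a5@(0,1) a6@(0,1) a7@(5,4) a8@(0,1) | pheromone: 0 6 0 0 0 / 2 0 0 0 0 / 1 0 0 0 0 / 0 0 0 0 0 / 0 0 0 0 0 / 0 0 0 0 5
t=3: a0@(0,1) a1@(0,1) a2@(5,4) a3@(0,1) a4@(1,0) a5@(0,1) a6@(0,1) a7@(5,4) a8@(0,1) | pheromone: 0 11 0 0 0 / 2 0 0 0 0 / 0 0 0 0 0 / 0 0 0 0 0 / 0 0 0 0 0 / 0 0 0 0 6
t=4: a0@(0,1) a1@(0,1) a2@(5,4) a3@(0,1) a4@(0,1) a5@(0,1) a6@(0,1) a7@(5,4) a8@(0,1) | pheromone: 0 17 0 0 0 / 1 0 0 0 0 / 0 0 0 0 0 / 0 0 0 0 0 / 0 0 0 0 0 / 0 0 0 0 7
t=5: a0@(0,1) a1@(0,1) a2@(5,4) a3@(0,1) a4@(0,1) a5@(0,1) a6@(0,1) a7@(5,4) a8@(0,1) | pheromone: 0 23 0 0 0 / 0 0 0 0 0 / 0 0 0 0 0 / 0 0 0 0 0 / 0 0 0 0 0 / 0 0 0 0 8

(0, 1)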